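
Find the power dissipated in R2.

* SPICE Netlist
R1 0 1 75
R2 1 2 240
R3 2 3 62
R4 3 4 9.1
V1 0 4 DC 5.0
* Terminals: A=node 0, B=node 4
Nodal analysis, taking node 4 as the 0 V reference.
Source V1 fixes V_0 = 5 V.
KCL at each unknown node (sum of currents leaving = 0; resistances in Ω):
  Node 1: (V_1 - 5)/75 + (V_1 - V_2)/240 = 0
  Node 2: (V_2 - V_1)/240 + (V_2 - V_3)/62 = 0
  Node 3: (V_3 - V_2)/62 + (V_3 - 0)/9.1 = 0
Collecting terms (coefficients in siemens):
  0.0175·V_1 - 0.004167·V_2 = 0.06667
  0.0203·V_2 - 0.004167·V_1 - 0.01613·V_3 = 0
  0.126·V_3 - 0.01613·V_2 = 0
Solving these 3 simultaneous equations (Gaussian elimination) gives:
  V_1 = 4.029 V, V_2 = 0.9207 V, V_3 = 0.1178 V
I_R2 = (V_1 - V_2)/R2 = (4.029 - 0.9207)/240 = 0.01295 A
P_R2 = I_R2² × R2 = (0.01295)² × 240 = 0.04025 W

Final answer: 0.04025 W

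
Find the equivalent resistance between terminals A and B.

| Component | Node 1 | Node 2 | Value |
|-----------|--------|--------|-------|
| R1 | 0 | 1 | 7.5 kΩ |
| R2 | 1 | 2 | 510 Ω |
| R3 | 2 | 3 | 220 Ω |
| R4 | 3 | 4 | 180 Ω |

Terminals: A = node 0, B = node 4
Reduce the network between node 0 (A) and node 4 (B) by series/parallel combination:
  Rs1 = R1 + R2 (series, joined only at node 1) = 7500 + 510 = 8010 Ω
  Rs2 = R3 + Rs1 (series, joined only at node 2) = 220 + 8010 = 8230 Ω
  Rs3 = R4 + Rs2 (series, joined only at node 3) = 180 + 8230 = 8410 Ω
R_eq = 8.41 kΩ

Final answer: 8.41 kΩ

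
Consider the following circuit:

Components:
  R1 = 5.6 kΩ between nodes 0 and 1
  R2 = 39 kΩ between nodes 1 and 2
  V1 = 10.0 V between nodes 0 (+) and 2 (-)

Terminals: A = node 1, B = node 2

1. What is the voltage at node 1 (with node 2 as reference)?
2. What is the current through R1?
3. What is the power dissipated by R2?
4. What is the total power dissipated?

Nodal analysis, taking node 2 as the 0 V reference.
Source V1 fixes V_0 = 10 V.
KCL at each unknown node (sum of currents leaving = 0; resistances in Ω):
  Node 1: (V_1 - 10)/5600 + (V_1 - 0)/39000 = 0
Collecting terms: 0.0002042 × V_1 = 0.001786  =>  V_1 = 8.744 V
Part 1:
  Read off the nodal solution: V_1 = 8.744 V
Part 2:
  I_R1 = (V_0 - V_1)/R1 = (10 - 8.744)/5600 = 0.0002242 A
  Magnitude: I_R1 = 0.0002242 A
Part 3:
  I_R2 = (V_1 - V_2)/R2 = (8.744 - 0)/39000 = 0.0002242 A
  P_R2 = I_R2² × R2 = (0.0002242)² × 39000 = 0.001961 W
Part 4:
  Power in each resistor, P = (ΔV)²/R:
    P_R1 = (10 - 8.744)²/5600 = 0.0002815 W
    P_R2 = (8.744 - 0)²/39000 = 0.001961 W
  P_total = P_R1 + P_R2 = 0.002242 W

Final answers:
1. V_1 = 8.744 V
2. I_R1 = 0.0002242 A
3. P_R2 = 0.001961 W
4. P_total = 0.002242 W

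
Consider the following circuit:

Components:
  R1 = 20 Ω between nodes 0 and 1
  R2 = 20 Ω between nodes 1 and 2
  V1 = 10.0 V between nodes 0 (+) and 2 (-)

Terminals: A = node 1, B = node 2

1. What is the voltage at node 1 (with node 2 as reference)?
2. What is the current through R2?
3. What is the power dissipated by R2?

Nodal analysis, taking node 2 as the 0 V reference.
Source V1 fixes V_0 = 10 V.
KCL at each unknown node (sum of currents leaving = 0; resistances in Ω):
  Node 1: (V_1 - 10)/20 + (V_1 - 0)/20 = 0
Collecting terms: 0.1 × V_1 = 0.5  =>  V_1 = 5 V
Part 1:
  Read off the nodal solution: V_1 = 5 V
Part 2:
  I_R2 = (V_1 - V_2)/R2 = (5 - 0)/20 = 0.25 A
  Magnitude: I_R2 = 0.25 A
Part 3:
  I_R2 = (V_1 - V_2)/R2 = (5 - 0)/20 = 0.25 A
  P_R2 = I_R2² × R2 = (0.25)² × 20 = 1.25 W

Final answers:
1. V_1 = 5 V
2. I_R2 = 0.25 A
3. P_R2 = 1.25 W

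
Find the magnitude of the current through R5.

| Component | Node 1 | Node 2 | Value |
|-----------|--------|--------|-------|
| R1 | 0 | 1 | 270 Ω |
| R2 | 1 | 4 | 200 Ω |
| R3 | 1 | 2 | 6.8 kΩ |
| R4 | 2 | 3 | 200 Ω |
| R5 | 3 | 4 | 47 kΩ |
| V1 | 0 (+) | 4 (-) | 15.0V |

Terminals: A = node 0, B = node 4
Nodal analysis, taking node 4 as the 0 V reference.
Source V1 fixes V_0 = 15 V.
KCL at each unknown node (sum of currents leaving = 0; resistances in Ω):
  Node 1: (V_1 - 15)/270 + (V_1 - 0)/200 + (V_1 - V_2)/6800 = 0
  Node 2: (V_2 - V_1)/6800 + (V_2 - V_3)/200 = 0
  Node 3: (V_3 - V_2)/200 + (V_3 - 0)/47000 = 0
Collecting terms (coefficients in siemens):
  0.008851·V_1 - 0.0001471·V_2 = 0.05556
  0.005147·V_2 - 0.0001471·V_1 - 0.005·V_3 = 0
  0.005021·V_3 - 0.005·V_2 = 0
Solving these 3 simultaneous equations (Gaussian elimination) gives:
  V_1 = 6.369 V, V_2 = 5.567 V, V_3 = 5.544 V
I_R5 = (V_3 - V_4)/R5 = (5.544 - 0)/47000 = 0.000118 A
|I_R5| = 0.000118 A

Final answer: |I_R5| = 0.000118 A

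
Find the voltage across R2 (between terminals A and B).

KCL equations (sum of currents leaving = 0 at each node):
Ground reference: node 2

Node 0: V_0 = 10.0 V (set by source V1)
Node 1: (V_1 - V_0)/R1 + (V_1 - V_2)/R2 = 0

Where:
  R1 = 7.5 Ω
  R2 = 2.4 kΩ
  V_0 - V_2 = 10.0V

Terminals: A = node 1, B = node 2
R1 and R2 are in series across V1 (node 0 → node 1 → node 2), and the output A–B is taken across R2, so this is a voltage divider.
Series current: I = V1/(R1 + R2) = 10/(7.5 + 2400) = 10/2408 = 0.004154 A
V_R2 = I × R2 = V1 × R2/(R1 + R2) = 10 × 2400/2408 = 9.969 V

Final answer: 9.969 V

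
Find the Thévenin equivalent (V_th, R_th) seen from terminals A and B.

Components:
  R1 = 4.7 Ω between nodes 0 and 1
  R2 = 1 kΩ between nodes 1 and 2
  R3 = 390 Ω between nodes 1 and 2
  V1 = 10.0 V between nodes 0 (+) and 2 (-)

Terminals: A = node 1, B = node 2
Step 1 — V_th is the open-circuit voltage V_A - V_B (nothing connected across the terminals).
Nodal analysis, taking node 2 as the 0 V reference.
Source V1 fixes V_0 = 10 V.
KCL at each unknown node (sum of currents leaving = 0; resistances in Ω):
  Node 1: (V_1 - 10)/4.7 + (V_1 - 0)/1000 + (V_1 - 0)/390 = 0
Collecting terms: 0.2163 × V_1 = 2.128  =>  V_1 = 9.835 V
V_th = V_1 - V_2 = 9.835 - 0 = 9.835 V
Step 2 — R_th: zero the source — replace V1 by a short circuit (node 2 merges into node 0) — and find the resistance seen between A (node 1) and B (node 0).
Reduce the network between node 1 (A) and node 0 (B) by series/parallel combination:
  Rp1 = R1 ‖ R2 ‖ R3 (parallel, all between nodes 0 and 1) = 1/(1/4.7 + 1/1000 + 1/390) = 4.623 Ω
R_th = 4.623 Ω

Final answer: V_th = 9.835 V, R_th = 4.623 Ω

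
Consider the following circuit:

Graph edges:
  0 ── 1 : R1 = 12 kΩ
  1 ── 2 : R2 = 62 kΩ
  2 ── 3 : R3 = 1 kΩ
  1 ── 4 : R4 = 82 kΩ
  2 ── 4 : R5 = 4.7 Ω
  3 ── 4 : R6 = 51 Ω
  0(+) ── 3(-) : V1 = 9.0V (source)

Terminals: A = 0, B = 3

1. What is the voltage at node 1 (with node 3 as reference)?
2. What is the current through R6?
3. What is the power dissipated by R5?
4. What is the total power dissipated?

Nodal analysis, taking node 3 as the 0 V reference.
Source V1 fixes V_0 = 9 V.
KCL at each unknown node (sum of currents leaving = 0; resistances in Ω):
  Node 1: (V_1 - 9)/12000 + (V_1 - V_2)/62000 + (V_1 - V_4)/82000 = 0
  Node 2: (V_2 - V_1)/62000 + (V_2 - 0)/1000 + (V_2 - V_4)/4.7 = 0
  Node 4: (V_4 - V_1)/82000 + (V_4 - V_2)/4.7 + (V_4 - 0)/51 = 0
Collecting terms (coefficients in siemens):
  0.0001117·V_1 - 0.00001613·V_2 - 0.0000122·V_4 = 0.00075
  0.2138·V_2 - 0.00001613·V_1 - 0.2128·V_4 = 0
  0.2324·V_4 - 0.0000122·V_1 - 0.2128·V_2 = 0
Solving these 3 simultaneous equations (Gaussian elimination) gives:
  V_1 = 6.719 V, V_2 = 0.009663 V, V_4 = 0.0092 V
Part 1:
  Read off the nodal solution: V_1 = 6.719 V
Part 2:
  I_R6 = (V_3 - V_4)/R6 = (0 - 0.0092)/51 = -0.0001804 A
  Magnitude: I_R6 = 0.0001804 A
Part 3:
  I_R5 = (V_2 - V_4)/R5 = (0.009663 - 0.0092)/4.7 = 0.00009856 A
  P_R5 = I_R5² × R5 = (0.00009856)² × 4.7 = 0.00000004565 W
Part 4:
  Power in each resistor, P = (ΔV)²/R:
    P_R1 = (9 - 6.719)²/12000 = 0.0004334 W
    P_R2 = (6.719 - 0.009663)²/62000 = 0.0007261 W
    P_R3 = (0.009663 - 0)²/1000 = 0.00000009338 W
    P_R4 = (6.719 - 0.0092)²/82000 = 0.0005491 W
    P_R5 = (0.009663 - 0.0092)²/4.7 = 0.00000004565 W
    P_R6 = (0 - 0.0092)²/51 = 0.00000166 W
  P_total = P_R1 + P_R2 + P_R3 + P_R4 + P_R5 + P_R6 = 0.00171 W

Final answers:
1. V_1 = 6.719 V
2. I_R6 = 0.0001804 A
3. P_R5 = 4.565e-08 W
4. P_total = 0.00171 W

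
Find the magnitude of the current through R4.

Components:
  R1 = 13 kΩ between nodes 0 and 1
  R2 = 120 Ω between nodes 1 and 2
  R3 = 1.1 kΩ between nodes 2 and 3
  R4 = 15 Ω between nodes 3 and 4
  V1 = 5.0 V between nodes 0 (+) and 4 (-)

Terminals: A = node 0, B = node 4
Nodal analysis, taking node 4 as the 0 V reference.
Source V1 fixes V_0 = 5 V.
KCL at each unknown node (sum of currents leaving = 0; resistances in Ω):
  Node 1: (V_1 - 5)/13000 + (V_1 - V_2)/120 = 0
  Node 2: (V_2 - V_1)/120 + (V_2 - V_3)/1100 = 0
  Node 3: (V_3 - V_2)/1100 + (V_3 - 0)/15 = 0
Collecting terms (coefficients in siemens):
  0.00841·V_1 - 0.008333·V_2 = 0.0003846
  0.009242·V_2 - 0.008333·V_1 - 0.0009091·V_3 = 0
  0.06758·V_3 - 0.0009091·V_2 = 0
Solving these 3 simultaneous equations (Gaussian elimination) gives:
  V_1 = 0.4338 V, V_2 = 0.3916 V, V_3 = 0.005269 V
I_R4 = (V_3 - V_4)/R4 = (0.005269 - 0)/15 = 0.0003512 A
|I_R4| = 0.0003512 A

Final answer: |I_R4| = 0.0003512 A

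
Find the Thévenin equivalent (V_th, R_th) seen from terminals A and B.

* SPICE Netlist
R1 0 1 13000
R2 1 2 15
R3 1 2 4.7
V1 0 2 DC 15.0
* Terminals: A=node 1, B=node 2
Step 1 — V_th is the open-circuit voltage V_A - V_B (nothing connected across the terminals).
Nodal analysis, taking node 2 as the 0 V reference.
Source V1 fixes V_0 = 15 V.
KCL at each unknown node (sum of currents leaving = 0; resistances in Ω):
  Node 1: (V_1 - 15)/13000 + (V_1 - 0)/15 + (V_1 - 0)/4.7 = 0
Collecting terms: 0.2795 × V_1 = 0.001154  =>  V_1 = 0.004128 V
V_th = V_1 - V_2 = 0.004128 - 0 = 0.004128 V
Step 2 — R_th: zero the source — replace V1 by a short circuit (node 2 merges into node 0) — and find the resistance seen between A (node 1) and B (node 0).
Reduce the network between node 1 (A) and node 0 (B) by series/parallel combination:
  Rp1 = R1 ‖ R2 ‖ R3 (parallel, all between nodes 0 and 1) = 1/(1/13000 + 1/15 + 1/4.7) = 3.578 Ω
R_th = 3.578 Ω

Final answer: V_th = 0.004128 V, R_th = 3.578 Ω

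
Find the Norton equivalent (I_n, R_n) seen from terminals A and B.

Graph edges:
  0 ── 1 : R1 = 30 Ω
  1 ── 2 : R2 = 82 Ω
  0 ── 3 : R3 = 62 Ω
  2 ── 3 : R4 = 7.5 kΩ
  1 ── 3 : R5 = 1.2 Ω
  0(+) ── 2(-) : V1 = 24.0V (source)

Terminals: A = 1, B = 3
Find the Thévenin equivalent first; then I_n = V_th/R_th and R_n = R_th.
Step 1 — V_th is the open-circuit voltage V_A - V_B (nothing connected across the terminals).
Nodal analysis, taking node 2 as the 0 V reference.
Source V1 fixes V_0 = 24 V.
KCL at each unknown node (sum of currents leaving = 0; resistances in Ω):
  Node 1: (V_1 - 24)/30 + (V_1 - 0)/82 + (V_1 - V_3)/1.2 = 0
  Node 3: (V_3 - 24)/62 + (V_3 - 0)/7500 + (V_3 - V_1)/1.2 = 0
Collecting terms (coefficients in siemens):
  0.8789·V_1 - 0.8333·V_3 = 0.8
  0.8496·V_3 - 0.8333·V_1 = 0.3871
Determinant D = (0.8789)(0.8496) - (-0.8333)(-0.8333) = 0.05223
V_1 = [(0.8)(0.8496) - (-0.8333)(0.3871)]/D = 19.19 V
V_3 = [(0.8789)(0.3871) - (0.8)(-0.8333)]/D = 19.28 V
V_th = V_1 - V_3 = 19.19 - 19.28 = -0.08834 V
Step 2 — R_th: zero the source — replace V1 by a short circuit (node 2 merges into node 0) — and find the resistance seen between A (node 1) and B (node 3).
Reduce the network between node 1 (A) and node 3 (B) by series/parallel combination:
  Rp1 = R1 ‖ R2 (parallel, both between nodes 0 and 1) = 1/(1/30 + 1/82) = 21.96 Ω
  Rp2 = R3 ‖ R4 (parallel, both between nodes 0 and 3) = 1/(1/62 + 1/7500) = 61.49 Ω
  Rs1 = Rp1 + Rp2 (series, joined only at node 0) = 21.96 + 61.49 = 83.46 Ω
  Rp3 = R5 ‖ Rs1 (parallel, both between nodes 1 and 3) = 1/(1/1.2 + 1/83.46) = 1.183 Ω
R_th = 1.183 Ω
I_n = V_th/R_th = -0.08834/1.183 = -0.07467 A, and R_n = R_th = 1.183 Ω

Final answer: I_n = -0.07467 A, R_n = 1.183 Ω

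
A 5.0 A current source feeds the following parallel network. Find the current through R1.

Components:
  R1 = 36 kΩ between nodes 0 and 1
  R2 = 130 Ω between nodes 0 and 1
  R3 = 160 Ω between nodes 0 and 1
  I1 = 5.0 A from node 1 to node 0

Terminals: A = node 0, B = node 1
All resistors sit directly between nodes 0 and 1, so they are in parallel and share one voltage V; the full source current 5 A splits among them.
1/R_par = 1/36000 + 1/130 + 1/160 = 0.01397 S  =>  R_par = 71.58 Ω
V = I × R_par = 5 × 71.58 = 357.9 V
I_R1 = V/R1 = 357.9/36000 = 0.009942 A

Final answer: 0.009942 A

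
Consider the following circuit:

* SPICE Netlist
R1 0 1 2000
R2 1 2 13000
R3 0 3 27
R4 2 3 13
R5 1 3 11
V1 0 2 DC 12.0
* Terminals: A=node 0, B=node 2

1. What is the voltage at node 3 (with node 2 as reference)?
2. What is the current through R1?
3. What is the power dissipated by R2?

Nodal analysis, taking node 2 as the 0 V reference.
Source V1 fixes V_0 = 12 V.
KCL at each unknown node (sum of currents leaving = 0; resistances in Ω):
  Node 1: (V_1 - 12)/2000 + (V_1 - 0)/13000 + (V_1 - V_3)/11 = 0
  Node 3: (V_3 - 12)/27 + (V_3 - 0)/13 + (V_3 - V_1)/11 = 0
Collecting terms (coefficients in siemens):
  0.09149·V_1 - 0.09091·V_3 = 0.006
  0.2049·V_3 - 0.09091·V_1 = 0.4444
Determinant D = (0.09149)(0.2049) - (-0.09091)(-0.09091) = 0.01048
V_1 = [(0.006)(0.2049) - (-0.09091)(0.4444)]/D = 3.973 V
V_3 = [(0.09149)(0.4444) - (0.006)(-0.09091)]/D = 3.933 V
Part 1:
  Read off the nodal solution: V_3 = 3.933 V
Part 2:
  I_R1 = (V_0 - V_1)/R1 = (12 - 3.973)/2000 = 0.004013 A
  Magnitude: I_R1 = 0.004013 A
Part 3:
  I_R2 = (V_1 - V_2)/R2 = (3.973 - 0)/13000 = 0.0003056 A
  P_R2 = I_R2² × R2 = (0.0003056)² × 13000 = 0.001214 W

Final answers:
1. V_3 = 3.933 V
2. I_R1 = 0.004013 A
3. P_R2 = 0.001214 W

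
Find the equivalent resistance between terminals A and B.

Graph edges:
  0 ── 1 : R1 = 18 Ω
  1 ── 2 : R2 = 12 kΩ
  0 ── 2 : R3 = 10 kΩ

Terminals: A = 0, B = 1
Reduce the network between node 0 (A) and node 1 (B) by series/parallel combination:
  Rs1 = R3 + R2 (series, joined only at node 2) = 10000 + 12000 = 22000 Ω
  Rp1 = R1 ‖ Rs1 (parallel, both between nodes 0 and 1) = 1/(1/18 + 1/22000) = 17.99 Ω
R_eq = 17.99 Ω

Final answer: 17.99 Ω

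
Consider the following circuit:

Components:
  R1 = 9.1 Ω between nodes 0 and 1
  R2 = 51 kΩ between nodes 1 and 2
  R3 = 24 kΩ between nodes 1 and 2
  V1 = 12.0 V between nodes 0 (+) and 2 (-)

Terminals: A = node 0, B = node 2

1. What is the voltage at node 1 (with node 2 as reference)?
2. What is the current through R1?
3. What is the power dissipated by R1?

Nodal analysis, taking node 2 as the 0 V reference.
Source V1 fixes V_0 = 12 V.
KCL at each unknown node (sum of currents leaving = 0; resistances in Ω):
  Node 1: (V_1 - 12)/9.1 + (V_1 - 0)/51000 + (V_1 - 0)/24000 = 0
Collecting terms: 0.11 × V_1 = 1.319  =>  V_1 = 11.99 V
Part 1:
  Read off the nodal solution: V_1 = 11.99 V
Part 2:
  I_R1 = (V_0 - V_1)/R1 = (12 - 11.99)/9.1 = 0.0007349 A
  Magnitude: I_R1 = 0.0007349 A
Part 3:
  I_R1 = (V_0 - V_1)/R1 = (12 - 11.99)/9.1 = 0.0007349 A
  P_R1 = I_R1² × R1 = (0.0007349)² × 9.1 = 0.000004915 W

Final answers:
1. V_1 = 11.99 V
2. I_R1 = 0.0007349 A
3. P_R1 = 4.915e-06 W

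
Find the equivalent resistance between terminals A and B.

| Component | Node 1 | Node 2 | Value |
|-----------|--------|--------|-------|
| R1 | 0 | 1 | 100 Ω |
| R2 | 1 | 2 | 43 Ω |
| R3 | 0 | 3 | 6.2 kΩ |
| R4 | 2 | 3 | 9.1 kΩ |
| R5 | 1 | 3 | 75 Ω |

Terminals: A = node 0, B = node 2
The network is not a plain series/parallel combination. Inject a 1 A test current into terminal A (node 0) and return it from terminal B (node 2); then R_eq = V_A / (1 A).
Nodal analysis, taking node 2 as the 0 V reference.
Current source I_test pushes 1 A into node 0 and draws it out of node 2.
KCL at each unknown node (sum of currents leaving = 0; resistances in Ω):
  Node 0: (V_0 - V_1)/100 + (V_0 - V_3)/6200 - 1 = 0
  Node 1: (V_1 - V_0)/100 + (V_1 - 0)/43 + (V_1 - V_3)/75 = 0
  Node 3: (V_3 - V_0)/6200 + (V_3 - V_1)/75 + (V_3 - 0)/9100 = 0
Collecting terms (coefficients in siemens):
  0.01016·V_0 - 0.01·V_1 - 0.0001613·V_3 = 1
  0.04659·V_1 - 0.01·V_0 - 0.01333·V_3 = 0
  0.0136·V_3 - 0.0001613·V_0 - 0.01333·V_1 = 0
Solving these 3 simultaneous equations (Gaussian elimination) gives:
  V_0 = 141.2 V, V_1 = 42.79 V, V_3 = 43.62 V
R_eq = V_0 / 1 A = 141.2 Ω

Final answer: 141.2 Ω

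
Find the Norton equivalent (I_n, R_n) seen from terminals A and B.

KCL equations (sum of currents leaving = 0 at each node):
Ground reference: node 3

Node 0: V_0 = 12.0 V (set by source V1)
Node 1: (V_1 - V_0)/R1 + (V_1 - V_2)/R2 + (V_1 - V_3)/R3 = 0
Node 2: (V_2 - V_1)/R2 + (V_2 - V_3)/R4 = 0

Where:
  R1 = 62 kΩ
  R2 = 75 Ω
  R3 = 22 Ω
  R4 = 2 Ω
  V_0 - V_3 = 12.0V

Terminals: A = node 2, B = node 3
Find the Thévenin equivalent first; then I_n = V_th/R_th and R_n = R_th.
Step 1 — V_th is the open-circuit voltage V_A - V_B (nothing connected across the terminals).
Nodal analysis, taking node 3 as the 0 V reference.
Source V1 fixes V_0 = 12 V.
KCL at each unknown node (sum of currents leaving = 0; resistances in Ω):
  Node 1: (V_1 - 12)/62000 + (V_1 - V_2)/75 + (V_1 - 0)/22 = 0
  Node 2: (V_2 - V_1)/75 + (V_2 - 0)/2 = 0
Collecting terms (coefficients in siemens):
  0.0588·V_1 - 0.01333·V_2 = 0.0001935
  0.5133·V_2 - 0.01333·V_1 = 0
Determinant D = (0.0588)(0.5133) - (-0.01333)(-0.01333) = 0.03001
V_1 = [(0.0001935)(0.5133) - (-0.01333)(0)]/D = 0.003311 V
V_2 = [(0.0588)(0) - (0.0001935)(-0.01333)]/D = 0.000086 V
V_th = V_2 - V_3 = 0.000086 - 0 = 0.000086 V
Step 2 — R_th: zero the source — replace V1 by a short circuit (node 3 merges into node 0) — and find the resistance seen between A (node 2) and B (node 0).
Reduce the network between node 2 (A) and node 0 (B) by series/parallel combination:
  Rp1 = R1 ‖ R3 (parallel, both between nodes 0 and 1) = 1/(1/62000 + 1/22) = 21.99 Ω
  Rs1 = R2 + Rp1 (series, joined only at node 1) = 75 + 21.99 = 96.99 Ω
  Rp2 = R4 ‖ Rs1 (parallel, both between nodes 0 and 2) = 1/(1/2 + 1/96.99) = 1.96 Ω
R_th = 1.96 Ω
I_n = V_th/R_th = 0.000086/1.96 = 0.00004389 A, and R_n = R_th = 1.96 Ω

Final answer: I_n = 4.389e-05 A, R_n = 1.96 Ω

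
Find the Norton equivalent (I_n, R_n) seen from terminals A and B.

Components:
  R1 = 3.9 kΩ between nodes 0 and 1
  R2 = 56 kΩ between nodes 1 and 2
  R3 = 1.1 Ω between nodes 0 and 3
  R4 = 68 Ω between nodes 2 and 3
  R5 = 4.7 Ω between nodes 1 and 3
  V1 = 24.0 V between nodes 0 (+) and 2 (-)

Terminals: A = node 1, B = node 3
Find the Thévenin equivalent first; then I_n = V_th/R_th and R_n = R_th.
Step 1 — V_th is the open-circuit voltage V_A - V_B (nothing connected across the terminals).
Nodal analysis, taking node 2 as the 0 V reference.
Source V1 fixes V_0 = 24 V.
KCL at each unknown node (sum of currents leaving = 0; resistances in Ω):
  Node 1: (V_1 - 24)/3900 + (V_1 - 0)/56000 + (V_1 - V_3)/4.7 = 0
  Node 3: (V_3 - 24)/1.1 + (V_3 - 0)/68 + (V_3 - V_1)/4.7 = 0
Collecting terms (coefficients in siemens):
  0.213·V_1 - 0.2128·V_3 = 0.006154
  1.137·V_3 - 0.2128·V_1 = 21.82
Determinant D = (0.213)(1.137) - (-0.2128)(-0.2128) = 0.1969
V_1 = [(0.006154)(1.137) - (-0.2128)(21.82)]/D = 23.62 V
V_3 = [(0.213)(21.82) - (0.006154)(-0.2128)]/D = 23.62 V
V_th = V_1 - V_3 = 23.62 - 23.62 = -0.001519 V
Step 2 — R_th: zero the source — replace V1 by a short circuit (node 2 merges into node 0) — and find the resistance seen between A (node 1) and B (node 3).
Reduce the network between node 1 (A) and node 3 (B) by series/parallel combination:
  Rp1 = R1 ‖ R2 (parallel, both between nodes 0 and 1) = 1/(1/3900 + 1/56000) = 3646 Ω
  Rp2 = R3 ‖ R4 (parallel, both between nodes 0 and 3) = 1/(1/1.1 + 1/68) = 1.082 Ω
  Rs1 = Rp1 + Rp2 (series, joined only at node 0) = 3646 + 1.082 = 3647 Ω
  Rp3 = R5 ‖ Rs1 (parallel, both between nodes 1 and 3) = 1/(1/4.7 + 1/3647) = 4.694 Ω
R_th = 4.694 Ω
I_n = V_th/R_th = -0.001519/4.694 = -0.0003237 A, and R_n = R_th = 4.694 Ω

Final answer: I_n = -0.0003237 A, R_n = 4.694 Ω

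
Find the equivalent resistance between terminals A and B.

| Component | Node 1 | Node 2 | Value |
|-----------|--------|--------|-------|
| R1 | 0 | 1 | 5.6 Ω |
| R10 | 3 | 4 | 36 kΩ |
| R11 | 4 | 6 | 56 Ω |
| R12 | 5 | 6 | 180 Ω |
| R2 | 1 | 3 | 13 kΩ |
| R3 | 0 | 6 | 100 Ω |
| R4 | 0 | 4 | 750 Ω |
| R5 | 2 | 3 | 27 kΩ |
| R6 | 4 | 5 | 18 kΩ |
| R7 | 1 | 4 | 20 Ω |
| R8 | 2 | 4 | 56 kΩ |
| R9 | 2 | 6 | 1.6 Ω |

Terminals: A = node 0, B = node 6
The network is not a plain series/parallel combination. Inject a 1 A test current into terminal A (node 0) and return it from terminal B (node 6); then R_eq = V_A / (1 A).
Nodal analysis, taking node 6 as the 0 V reference.
Current source I_test pushes 1 A into node 0 and draws it out of node 6.
KCL at each unknown node (sum of currents leaving = 0; resistances in Ω):
  Node 0: (V_0 - V_1)/5.6 + (V_0 - 0)/100 + (V_0 - V_4)/750 - 1 = 0
  Node 1: (V_1 - V_0)/5.6 + (V_1 - V_3)/13000 + (V_1 - V_4)/20 = 0
  Node 2: (V_2 - V_3)/27000 + (V_2 - V_4)/56000 + (V_2 - 0)/1.6 = 0
  Node 3: (V_3 - V_1)/13000 + (V_3 - V_2)/27000 + (V_3 - V_4)/36000 = 0
  Node 4: (V_4 - V_0)/750 + (V_4 - V_1)/20 + (V_4 - V_2)/56000 + (V_4 - V_3)/36000 + (V_4 - V_5)/18000 + (V_4 - 0)/56 = 0
  Node 5: (V_5 - V_4)/18000 + (V_5 - 0)/180 = 0
Collecting terms (coefficients in siemens):
  0.1899·V_0 - 0.1786·V_1 - 0.001333·V_4 = 1
  0.2286·V_1 - 0.1786·V_0 - 0.00007692·V_3 - 0.05·V_4 = 0
  0.6251·V_2 - 0.00003704·V_3 - 0.00001786·V_4 = 0
  0.0001417·V_3 - 0.00007692·V_1 - 0.00003704·V_2 - 0.00002778·V_4 = 0
  0.06929·V_4 - 0.001333·V_0 - 0.05·V_1 - 0.00001786·V_2 - 0.00002778·V_3 - 0.00005556·V_5 = 0
  0.005611·V_5 - 0.00005556·V_4 = 0
Solving these 6 simultaneous equations (Gaussian elimination) gives:
  V_0 = 44.56 V, V_1 = 41.56 V, V_2 = 0.002577 V, V_3 = 28.6 V
  V_4 = 30.86 V, V_5 = 0.3055 V
R_eq = V_0 / 1 A = 44.56 Ω

Final answer: 44.56 Ω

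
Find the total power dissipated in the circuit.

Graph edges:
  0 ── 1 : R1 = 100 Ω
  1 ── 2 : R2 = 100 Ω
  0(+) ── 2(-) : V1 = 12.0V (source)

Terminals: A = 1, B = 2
Nodal analysis, taking node 2 as the 0 V reference.
Source V1 fixes V_0 = 12 V.
KCL at each unknown node (sum of currents leaving = 0; resistances in Ω):
  Node 1: (V_1 - 12)/100 + (V_1 - 0)/100 = 0
Collecting terms: 0.02 × V_1 = 0.12  =>  V_1 = 6 V
Power in each resistor, P = (ΔV)²/R:
  P_R1 = (12 - 6)²/100 = 0.36 W
  P_R2 = (6 - 0)²/100 = 0.36 W
P_total = P_R1 + P_R2 = 0.72 W

Final answer: 0.72 W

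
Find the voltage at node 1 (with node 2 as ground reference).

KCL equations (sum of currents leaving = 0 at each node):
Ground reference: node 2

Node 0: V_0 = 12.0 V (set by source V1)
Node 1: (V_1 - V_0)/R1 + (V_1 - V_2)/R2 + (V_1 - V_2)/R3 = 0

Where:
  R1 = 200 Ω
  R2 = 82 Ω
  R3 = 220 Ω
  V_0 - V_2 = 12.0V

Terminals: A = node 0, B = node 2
Nodal analysis, taking node 2 as the 0 V reference.
Source V1 fixes V_0 = 12 V.
KCL at each unknown node (sum of currents leaving = 0; resistances in Ω):
  Node 1: (V_1 - 12)/200 + (V_1 - 0)/82 + (V_1 - 0)/220 = 0
Collecting terms: 0.02174 × V_1 = 0.06  =>  V_1 = 2.76 V
The requested potential is V_1 = 2.76 V.

Final answer: V_1 = 2.76 V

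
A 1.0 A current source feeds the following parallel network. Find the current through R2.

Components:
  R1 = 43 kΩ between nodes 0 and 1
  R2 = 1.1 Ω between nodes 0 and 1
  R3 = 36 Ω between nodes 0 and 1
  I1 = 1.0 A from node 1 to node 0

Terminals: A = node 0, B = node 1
All resistors sit directly between nodes 0 and 1, so they are in parallel and share one voltage V; the full source current 1 A splits among them.
1/R_par = 1/43000 + 1/1.1 + 1/36 = 0.9369 S  =>  R_par = 1.067 Ω
V = I × R_par = 1 × 1.067 = 1.067 V
I_R2 = V/R2 = 1.067/1.1 = 0.9703 A

Final answer: 0.9703 A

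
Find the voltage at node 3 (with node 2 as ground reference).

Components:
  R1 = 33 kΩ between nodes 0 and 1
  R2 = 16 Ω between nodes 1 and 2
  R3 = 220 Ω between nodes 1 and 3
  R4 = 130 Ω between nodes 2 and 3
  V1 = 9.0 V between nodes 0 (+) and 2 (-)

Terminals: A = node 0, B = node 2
Nodal analysis, taking node 2 as the 0 V reference.
Source V1 fixes V_0 = 9 V.
KCL at each unknown node (sum of currents leaving = 0; resistances in Ω):
  Node 1: (V_1 - 9)/33000 + (V_1 - 0)/16 + (V_1 - V_3)/220 = 0
  Node 3: (V_3 - V_1)/220 + (V_3 - 0)/130 = 0
Collecting terms (coefficients in siemens):
  0.06708·V_1 - 0.004545·V_3 = 0.0002727
  0.01224·V_3 - 0.004545·V_1 = 0
Determinant D = (0.06708)(0.01224) - (-0.004545)(-0.004545) = 0.0008002
V_1 = [(0.0002727)(0.01224) - (-0.004545)(0)]/D = 0.004171 V
V_3 = [(0.06708)(0) - (0.0002727)(-0.004545)]/D = 0.001549 V
The requested potential is V_3 = 0.001549 V.

Final answer: V_3 = 0.001549 V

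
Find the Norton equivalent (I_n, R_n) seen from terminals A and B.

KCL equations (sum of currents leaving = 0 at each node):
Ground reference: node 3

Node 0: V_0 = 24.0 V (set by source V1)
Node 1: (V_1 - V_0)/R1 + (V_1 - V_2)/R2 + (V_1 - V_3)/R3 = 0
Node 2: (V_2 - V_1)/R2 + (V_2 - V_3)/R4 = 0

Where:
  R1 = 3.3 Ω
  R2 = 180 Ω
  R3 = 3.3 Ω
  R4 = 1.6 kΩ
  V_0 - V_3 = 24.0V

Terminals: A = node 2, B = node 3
Find the Thévenin equivalent first; then I_n = V_th/R_th and R_n = R_th.
Step 1 — V_th is the open-circuit voltage V_A - V_B (nothing connected across the terminals).
Nodal analysis, taking node 3 as the 0 V reference.
Source V1 fixes V_0 = 24 V.
KCL at each unknown node (sum of currents leaving = 0; resistances in Ω):
  Node 1: (V_1 - 24)/3.3 + (V_1 - V_2)/180 + (V_1 - 0)/3.3 = 0
  Node 2: (V_2 - V_1)/180 + (V_2 - 0)/1600 = 0
Collecting terms (coefficients in siemens):
  0.6116·V_1 - 0.005556·V_2 = 7.273
  0.006181·V_2 - 0.005556·V_1 = 0
Determinant D = (0.6116)(0.006181) - (-0.005556)(-0.005556) = 0.003749
V_1 = [(7.273)(0.006181) - (-0.005556)(0)]/D = 11.99 V
V_2 = [(0.6116)(0) - (7.273)(-0.005556)]/D = 10.78 V
V_th = V_2 - V_3 = 10.78 - 0 = 10.78 V
Step 2 — R_th: zero the source — replace V1 by a short circuit (node 3 merges into node 0) — and find the resistance seen between A (node 2) and B (node 0).
Reduce the network between node 2 (A) and node 0 (B) by series/parallel combination:
  Rp1 = R1 ‖ R3 (parallel, both between nodes 0 and 1) = 1/(1/3.3 + 1/3.3) = 1.65 Ω
  Rs1 = R2 + Rp1 (series, joined only at node 1) = 180 + 1.65 = 181.7 Ω
  Rp2 = R4 ‖ Rs1 (parallel, both between nodes 0 and 2) = 1/(1/1600 + 1/181.7) = 163.1 Ω
R_th = 163.1 Ω
I_n = V_th/R_th = 10.78/163.1 = 0.06606 A, and R_n = R_th = 163.1 Ω

Final answer: I_n = 0.06606 A, R_n = 163.1 Ω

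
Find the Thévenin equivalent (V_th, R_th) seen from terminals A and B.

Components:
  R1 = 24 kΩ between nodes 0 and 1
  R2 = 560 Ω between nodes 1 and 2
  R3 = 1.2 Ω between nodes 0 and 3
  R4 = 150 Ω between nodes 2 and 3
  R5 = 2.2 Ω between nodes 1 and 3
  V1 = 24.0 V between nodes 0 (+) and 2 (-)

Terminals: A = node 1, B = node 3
Step 1 — V_th is the open-circuit voltage V_A - V_B (nothing connected across the terminals).
Nodal analysis, taking node 2 as the 0 V reference.
Source V1 fixes V_0 = 24 V.
KCL at each unknown node (sum of currents leaving = 0; resistances in Ω):
  Node 1: (V_1 - 24)/24000 + (V_1 - 0)/560 + (V_1 - V_3)/2.2 = 0
  Node 3: (V_3 - 24)/1.2 + (V_3 - 0)/150 + (V_3 - V_1)/2.2 = 0
Collecting terms (coefficients in siemens):
  0.4564·V_1 - 0.4545·V_3 = 0.001
  1.295·V_3 - 0.4545·V_1 = 20
Determinant D = (0.4564)(1.295) - (-0.4545)(-0.4545) = 0.3842
V_1 = [(0.001)(1.295) - (-0.4545)(20)]/D = 23.67 V
V_3 = [(0.4564)(20) - (0.001)(-0.4545)]/D = 23.76 V
V_th = V_1 - V_3 = 23.67 - 23.76 = -0.09294 V
Step 2 — R_th: zero the source — replace V1 by a short circuit (node 2 merges into node 0) — and find the resistance seen between A (node 1) and B (node 3).
Reduce the network between node 1 (A) and node 3 (B) by series/parallel combination:
  Rp1 = R1 ‖ R2 (parallel, both between nodes 0 and 1) = 1/(1/24000 + 1/560) = 547.2 Ω
  Rp2 = R3 ‖ R4 (parallel, both between nodes 0 and 3) = 1/(1/1.2 + 1/150) = 1.19 Ω
  Rs1 = Rp1 + Rp2 (series, joined only at node 0) = 547.2 + 1.19 = 548.4 Ω
  Rp3 = R5 ‖ Rs1 (parallel, both between nodes 1 and 3) = 1/(1/2.2 + 1/548.4) = 2.191 Ω
R_th = 2.191 Ω

Final answer: V_th = -0.09294 V, R_th = 2.191 Ω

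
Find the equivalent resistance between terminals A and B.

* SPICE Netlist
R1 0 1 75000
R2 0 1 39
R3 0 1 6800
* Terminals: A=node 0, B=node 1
Reduce the network between node 0 (A) and node 1 (B) by series/parallel combination:
  Rp1 = R1 ‖ R2 ‖ R3 (parallel, all between nodes 0 and 1) = 1/(1/75000 + 1/39 + 1/6800) = 38.76 Ω
R_eq = 38.76 Ω

Final answer: 38.76 Ω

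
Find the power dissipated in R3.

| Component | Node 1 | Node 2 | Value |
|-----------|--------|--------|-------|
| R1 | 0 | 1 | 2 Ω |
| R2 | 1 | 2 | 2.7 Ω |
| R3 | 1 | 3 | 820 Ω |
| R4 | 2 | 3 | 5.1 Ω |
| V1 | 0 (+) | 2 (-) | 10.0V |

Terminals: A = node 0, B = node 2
Nodal analysis, taking node 2 as the 0 V reference.
Source V1 fixes V_0 = 10 V.
KCL at each unknown node (sum of currents leaving = 0; resistances in Ω):
  Node 1: (V_1 - 10)/2 + (V_1 - 0)/2.7 + (V_1 - V_3)/820 = 0
  Node 3: (V_3 - V_1)/820 + (V_3 - 0)/5.1 = 0
Collecting terms (coefficients in siemens):
  0.8716·V_1 - 0.00122·V_3 = 5
  0.1973·V_3 - 0.00122·V_1 = 0
Determinant D = (0.8716)(0.1973) - (-0.00122)(-0.00122) = 0.172
V_1 = [(5)(0.1973) - (-0.00122)(0)]/D = 5.737 V
V_3 = [(0.8716)(0) - (5)(-0.00122)]/D = 0.03546 V
I_R3 = (V_1 - V_3)/R3 = (5.737 - 0.03546)/820 = 0.006953 A
P_R3 = I_R3² × R3 = (0.006953)² × 820 = 0.03964 W

Final answer: 0.03964 W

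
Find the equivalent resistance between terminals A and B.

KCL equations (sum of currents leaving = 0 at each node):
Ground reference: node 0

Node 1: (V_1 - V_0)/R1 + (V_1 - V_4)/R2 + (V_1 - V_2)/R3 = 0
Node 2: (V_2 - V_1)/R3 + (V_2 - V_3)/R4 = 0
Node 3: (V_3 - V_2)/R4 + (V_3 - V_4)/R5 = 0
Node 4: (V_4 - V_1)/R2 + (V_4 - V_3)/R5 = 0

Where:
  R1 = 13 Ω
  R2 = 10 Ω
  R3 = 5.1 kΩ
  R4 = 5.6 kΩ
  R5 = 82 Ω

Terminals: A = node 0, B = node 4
Reduce the network between node 0 (A) and node 4 (B) by series/parallel combination:
  Rs1 = R3 + R4 (series, joined only at node 2) = 5100 + 5600 = 10700 Ω
  Rs2 = R5 + Rs1 (series, joined only at node 3) = 82 + 10700 = 10780 Ω
  Rp1 = R2 ‖ Rs2 (parallel, both between nodes 1 and 4) = 1/(1/10 + 1/10780) = 9.991 Ω
  Rs3 = R1 + Rp1 (series, joined only at node 1) = 13 + 9.991 = 22.99 Ω
R_eq = 22.99 Ω

Final answer: 22.99 Ω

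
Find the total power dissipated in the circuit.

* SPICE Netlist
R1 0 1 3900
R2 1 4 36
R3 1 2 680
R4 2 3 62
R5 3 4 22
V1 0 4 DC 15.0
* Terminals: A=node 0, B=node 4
Nodal analysis, taking node 4 as the 0 V reference.
Source V1 fixes V_0 = 15 V.
KCL at each unknown node (sum of currents leaving = 0; resistances in Ω):
  Node 1: (V_1 - 15)/3900 + (V_1 - 0)/36 + (V_1 - V_2)/680 = 0
  Node 2: (V_2 - V_1)/680 + (V_2 - V_3)/62 = 0
  Node 3: (V_3 - V_2)/62 + (V_3 - 0)/22 = 0
Collecting terms (coefficients in siemens):
  0.0295·V_1 - 0.001471·V_2 = 0.003846
  0.0176·V_2 - 0.001471·V_1 - 0.01613·V_3 = 0
  0.06158·V_3 - 0.01613·V_2 = 0
Solving these 3 simultaneous equations (Gaussian elimination) gives:
  V_1 = 0.1311 V, V_2 = 0.01441 V, V_3 = 0.003774 V
Power in each resistor, P = (ΔV)²/R:
  P_R1 = (15 - 0.1311)²/3900 = 0.05669 W
  P_R2 = (0.1311 - 0)²/36 = 0.0004772 W
  P_R3 = (0.1311 - 0.01441)²/680 = 0.00002002 W
  P_R4 = (0.01441 - 0.003774)²/62 = 0.000001825 W
  P_R5 = (0.003774 - 0)²/22 = 0.0000006476 W
P_total = P_R1 + P_R2 + P_R3 + P_R4 + P_R5 = 0.05719 W

Final answer: 0.05719 W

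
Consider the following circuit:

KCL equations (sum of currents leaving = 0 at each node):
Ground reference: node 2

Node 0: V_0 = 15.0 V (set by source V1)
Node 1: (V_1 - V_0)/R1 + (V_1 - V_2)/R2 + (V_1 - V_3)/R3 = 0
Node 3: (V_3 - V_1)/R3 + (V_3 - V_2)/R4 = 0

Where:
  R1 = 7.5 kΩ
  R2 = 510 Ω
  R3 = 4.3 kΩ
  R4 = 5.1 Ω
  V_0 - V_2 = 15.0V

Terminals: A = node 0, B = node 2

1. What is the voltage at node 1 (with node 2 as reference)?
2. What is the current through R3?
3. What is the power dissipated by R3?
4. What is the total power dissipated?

Nodal analysis, taking node 2 as the 0 V reference.
Source V1 fixes V_0 = 15 V.
KCL at each unknown node (sum of currents leaving = 0; resistances in Ω):
  Node 1: (V_1 - 15)/7500 + (V_1 - 0)/510 + (V_1 - V_3)/4300 = 0
  Node 3: (V_3 - V_1)/4300 + (V_3 - 0)/5.1 = 0
Collecting terms (coefficients in siemens):
  0.002327·V_1 - 0.0002326·V_3 = 0.002
  0.1963·V_3 - 0.0002326·V_1 = 0
Determinant D = (0.002327)(0.1963) - (-0.0002326)(-0.0002326) = 0.0004567
V_1 = [(0.002)(0.1963) - (-0.0002326)(0)]/D = 0.8597 V
V_3 = [(0.002327)(0) - (0.002)(-0.0002326)]/D = 0.001018 V
Part 1:
  Read off the nodal solution: V_1 = 0.8597 V
Part 2:
  I_R3 = (V_1 - V_3)/R3 = (0.8597 - 0.001018)/4300 = 0.0001997 A
  Magnitude: I_R3 = 0.0001997 A
Part 3:
  I_R3 = (V_1 - V_3)/R3 = (0.8597 - 0.001018)/4300 = 0.0001997 A
  P_R3 = I_R3² × R3 = (0.0001997)² × 4300 = 0.0001715 W
Part 4:
  Power in each resistor, P = (ΔV)²/R:
    P_R1 = (15 - 0.8597)²/7500 = 0.02666 W
    P_R2 = (0.8597 - 0)²/510 = 0.001449 W
    P_R3 = (0.8597 - 0.001018)²/4300 = 0.0001715 W
    P_R4 = (0 - 0.001018)²/5.1 = 0.0000002034 W
  P_total = P_R1 + P_R2 + P_R3 + P_R4 = 0.02828 W

Final answers:
1. V_1 = 0.8597 V
2. I_R3 = 0.0001997 A
3. P_R3 = 0.0001715 W
4. P_total = 0.02828 W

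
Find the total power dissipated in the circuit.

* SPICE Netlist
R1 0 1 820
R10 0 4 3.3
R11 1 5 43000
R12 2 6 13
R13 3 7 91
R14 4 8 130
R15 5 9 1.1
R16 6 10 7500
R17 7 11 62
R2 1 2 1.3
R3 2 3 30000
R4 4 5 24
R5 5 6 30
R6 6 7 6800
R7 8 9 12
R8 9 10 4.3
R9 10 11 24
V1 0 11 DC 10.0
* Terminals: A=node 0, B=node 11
Nodal analysis, taking node 11 as the 0 V reference.
Source V1 fixes V_0 = 10 V.
KCL at each unknown node (sum of currents leaving = 0; resistances in Ω):
  Node 1: (V_1 - 10)/820 + (V_1 - V_2)/1.3 + (V_1 - V_5)/43000 = 0
  Node 2: (V_2 - V_1)/1.3 + (V_2 - V_3)/30000 + (V_2 - V_6)/13 = 0
  Node 3: (V_3 - V_2)/30000 + (V_3 - V_7)/91 = 0
  Node 4: (V_4 - V_5)/24 + (V_4 - 10)/3.3 + (V_4 - V_8)/130 = 0
  Node 5: (V_5 - V_4)/24 + (V_5 - V_6)/30 + (V_5 - V_1)/43000 + (V_5 - V_9)/1.1 = 0
  Node 6: (V_6 - V_5)/30 + (V_6 - V_7)/6800 + (V_6 - V_2)/13 + (V_6 - V_10)/7500 = 0
  Node 7: (V_7 - V_6)/6800 + (V_7 - V_3)/91 + (V_7 - 0)/62 = 0
  Node 8: (V_8 - V_9)/12 + (V_8 - V_4)/130 = 0
  Node 9: (V_9 - V_8)/12 + (V_9 - V_10)/4.3 + (V_9 - V_5)/1.1 = 0
  Node 10: (V_10 - V_9)/4.3 + (V_10 - 0)/24 + (V_10 - V_6)/7500 = 0
Collecting terms (coefficients in siemens):
  0.7705·V_1 - 0.7692·V_2 - 0.00002326·V_5 = 0.0122
  0.8462·V_2 - 0.7692·V_1 - 0.00003333·V_3 - 0.07692·V_6 = 0
  0.01102·V_3 - 0.00003333·V_2 - 0.01099·V_7 = 0
  0.3524·V_4 - 0.04167·V_5 - 0.007692·V_8 = 3.03
  0.9841·V_5 - 0.00002326·V_1 - 0.04167·V_4 - 0.03333·V_6 - 0.9091·V_9 = 0
  0.1105·V_6 - 0.07692·V_2 - 0.03333·V_5 - 0.0001471·V_7 - 0.0001333·V_10 = 0
  0.02727·V_7 - 0.01099·V_3 - 0.0001471·V_6 = 0
  0.09103·V_8 - 0.007692·V_4 - 0.08333·V_9 = 0
  1.225·V_9 - 0.9091·V_5 - 0.08333·V_8 - 0.2326·V_10 = 0
  0.2744·V_10 - 0.0001333·V_6 - 0.2326·V_9 = 0
Solving these 10 simultaneous equations (Gaussian elimination) gives:
  V_1 = 5.769 V, V_2 = 5.762 V, V_3 = 0.08035 V, V_4 = 9.384 V
  V_5 = 5.578 V, V_6 = 5.697 V, V_7 = 0.06311 V, V_8 = 5.736 V
  V_9 = 5.399 V, V_10 = 4.579 V
Power in each resistor, P = (ΔV)²/R:
  P_R1 = (10 - 5.769)²/820 = 0.02183 W
  P_R2 = (5.769 - 5.762)²/1.3 = 0.00003455 W
  P_R3 = (5.762 - 0.08035)²/30000 = 0.001076 W
  P_R4 = (9.384 - 5.578)²/24 = 0.6036 W
  P_R5 = (5.578 - 5.697)²/30 = 0.0004773 W
  P_R6 = (5.697 - 0.06311)²/6800 = 0.004669 W
  P_R7 = (5.736 - 5.399)²/12 = 0.009451 W
  P_R8 = (5.399 - 4.579)²/4.3 = 0.1563 W
  P_R9 = (4.579 - 0)²/24 = 0.8737 W
  P_R10 = (10 - 9.384)²/3.3 = 0.115 W
  P_R11 = (5.769 - 5.578)²/43000 = 0.0000008477 W
  P_R12 = (5.762 - 5.697)²/13 = 0.0003206 W
  P_R13 = (0.08035 - 0.06311)²/91 = 0.000003264 W
  P_R14 = (9.384 - 5.736)²/130 = 0.1024 W
  P_R15 = (5.578 - 5.399)²/1.1 = 0.02908 W
  P_R16 = (5.697 - 4.579)²/7500 = 0.0001667 W
  P_R17 = (0.06311 - 0)²/62 = 0.00006425 W
P_total = P_R1 + P_R2 + P_R3 + P_R4 + P_R5 + P_R6 + P_R7 + P_R8 + P_R9 + P_R10 + P_R11 + P_R12 + P_R13 + P_R14 + P_R15 + P_R16 + P_R17 = 1.918 W

Final answer: 1.918 W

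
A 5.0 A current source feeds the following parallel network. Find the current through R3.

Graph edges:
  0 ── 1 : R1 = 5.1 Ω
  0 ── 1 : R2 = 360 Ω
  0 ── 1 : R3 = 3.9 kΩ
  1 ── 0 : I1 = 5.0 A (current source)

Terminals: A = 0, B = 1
All resistors sit directly between nodes 0 and 1, so they are in parallel and share one voltage V; the full source current 5 A splits among them.
1/R_par = 1/5.1 + 1/360 + 1/3900 = 0.1991 S  =>  R_par = 5.022 Ω
V = I × R_par = 5 × 5.022 = 25.11 V
I_R3 = V/R3 = 25.11/3900 = 0.006439 A

Final answer: 0.006439 A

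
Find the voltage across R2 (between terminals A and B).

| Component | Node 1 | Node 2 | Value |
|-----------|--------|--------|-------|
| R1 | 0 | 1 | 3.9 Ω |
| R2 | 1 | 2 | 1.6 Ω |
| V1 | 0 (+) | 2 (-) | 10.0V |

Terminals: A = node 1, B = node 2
R1 and R2 are in series across V1 (node 0 → node 1 → node 2), and the output A–B is taken across R2, so this is a voltage divider.
Series current: I = V1/(R1 + R2) = 10/(3.9 + 1.6) = 10/5.5 = 1.818 A
V_R2 = I × R2 = V1 × R2/(R1 + R2) = 10 × 1.6/5.5 = 2.909 V

Final answer: 2.909 V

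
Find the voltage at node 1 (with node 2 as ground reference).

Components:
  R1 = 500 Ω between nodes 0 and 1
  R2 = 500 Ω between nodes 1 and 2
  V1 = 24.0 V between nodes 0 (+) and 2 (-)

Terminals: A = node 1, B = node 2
Nodal analysis, taking node 2 as the 0 V reference.
Source V1 fixes V_0 = 24 V.
KCL at each unknown node (sum of currents leaving = 0; resistances in Ω):
  Node 1: (V_1 - 24)/500 + (V_1 - 0)/500 = 0
Collecting terms: 0.004 × V_1 = 0.048  =>  V_1 = 12 V
The requested potential is V_1 = 12 V.

Final answer: V_1 = 12 V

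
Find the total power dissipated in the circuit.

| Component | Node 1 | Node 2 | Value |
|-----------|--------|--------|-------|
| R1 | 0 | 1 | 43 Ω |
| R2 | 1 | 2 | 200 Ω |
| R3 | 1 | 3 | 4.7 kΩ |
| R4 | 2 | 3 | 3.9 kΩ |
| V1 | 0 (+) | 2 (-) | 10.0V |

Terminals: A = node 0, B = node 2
Nodal analysis, taking node 2 as the 0 V reference.
Source V1 fixes V_0 = 10 V.
KCL at each unknown node (sum of currents leaving = 0; resistances in Ω):
  Node 1: (V_1 - 10)/43 + (V_1 - 0)/200 + (V_1 - V_3)/4700 = 0
  Node 3: (V_3 - V_1)/4700 + (V_3 - 0)/3900 = 0
Collecting terms (coefficients in siemens):
  0.02847·V_1 - 0.0002128·V_3 = 0.2326
  0.0004692·V_3 - 0.0002128·V_1 = 0
Determinant D = (0.02847)(0.0004692) - (-0.0002128)(-0.0002128) = 0.00001331
V_1 = [(0.2326)(0.0004692) - (-0.0002128)(0)]/D = 8.197 V
V_3 = [(0.02847)(0) - (0.2326)(-0.0002128)]/D = 3.717 V
Power in each resistor, P = (ΔV)²/R:
  P_R1 = (10 - 8.197)²/43 = 0.07562 W
  P_R2 = (8.197 - 0)²/200 = 0.3359 W
  P_R3 = (8.197 - 3.717)²/4700 = 0.00427 W
  P_R4 = (0 - 3.717)²/3900 = 0.003543 W
P_total = P_R1 + P_R2 + P_R3 + P_R4 = 0.4194 W

Final answer: 0.4194 W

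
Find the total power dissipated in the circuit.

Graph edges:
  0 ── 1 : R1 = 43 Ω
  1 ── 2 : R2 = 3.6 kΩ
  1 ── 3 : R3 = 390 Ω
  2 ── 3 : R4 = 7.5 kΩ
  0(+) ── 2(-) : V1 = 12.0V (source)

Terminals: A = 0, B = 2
Nodal analysis, taking node 2 as the 0 V reference.
Source V1 fixes V_0 = 12 V.
KCL at each unknown node (sum of currents leaving = 0; resistances in Ω):
  Node 1: (V_1 - 12)/43 + (V_1 - 0)/3600 + (V_1 - V_3)/390 = 0
  Node 3: (V_3 - V_1)/390 + (V_3 - 0)/7500 = 0
Collecting terms (coefficients in siemens):
  0.0261·V_1 - 0.002564·V_3 = 0.2791
  0.002697·V_3 - 0.002564·V_1 = 0
Determinant D = (0.0261)(0.002697) - (-0.002564)(-0.002564) = 0.00006382
V_1 = [(0.2791)(0.002697) - (-0.002564)(0)]/D = 11.79 V
V_3 = [(0.0261)(0) - (0.2791)(-0.002564)]/D = 11.21 V
Power in each resistor, P = (ΔV)²/R:
  P_R1 = (12 - 11.79)²/43 = 0.0009789 W
  P_R2 = (11.79 - 0)²/3600 = 0.03864 W
  P_R3 = (11.79 - 11.21)²/390 = 0.0008716 W
  P_R4 = (0 - 11.21)²/7500 = 0.01676 W
P_total = P_R1 + P_R2 + P_R3 + P_R4 = 0.05726 W

Final answer: 0.05726 W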